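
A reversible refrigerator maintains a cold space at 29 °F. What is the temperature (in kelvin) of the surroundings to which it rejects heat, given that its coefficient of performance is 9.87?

T_C = 29 °F → (29 − 32) × 5/9 = -1.67 °C = 271.48 K.
COP_R = T_C/(T_H − T_C) ⇒ T_H = T_C·(1 + 1/COP_R) = 271.48 × (1 + 1/9.87) = 299 K.

T_H ≈ 299 K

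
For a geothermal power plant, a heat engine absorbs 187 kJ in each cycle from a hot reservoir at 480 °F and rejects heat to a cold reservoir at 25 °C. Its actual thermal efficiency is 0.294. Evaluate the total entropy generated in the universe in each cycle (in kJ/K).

T_H = 480 °F → (480 − 32) × 5/9 = 248.89 °C = 522.04 K.
T_C = 25 °C → 25 + 273.15 = 298.15 K.
W = η·Q_H = 0.294 × 187 = 54.98 kJ, so Q_C = Q_H − W = 132.0 kJ.
Entropy balance on the reservoirs: −Q_H/T_H = -0.3582 kJ/K, +Q_C/T_C = 0.4428 kJ/K.
ΔS_univ = −Q_H/T_H + Q_C/T_C = 0.08459 kJ/K (> 0, since η = 0.294 < η_Carnot = 0.429).

ΔS_univ ≈ 0.08459 kJ/K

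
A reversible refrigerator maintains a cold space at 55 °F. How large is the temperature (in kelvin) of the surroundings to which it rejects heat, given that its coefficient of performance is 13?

T_H ≈ 307.9 K

T_C = 55 °F → (55 − 32) × 5/9 = 12.78 °C = 285.93 K.
COP_R = T_C/(T_H − T_C) ⇒ T_H = T_C·(1 + 1/COP_R) = 285.93 × (1 + 1/13) = 307.9 K.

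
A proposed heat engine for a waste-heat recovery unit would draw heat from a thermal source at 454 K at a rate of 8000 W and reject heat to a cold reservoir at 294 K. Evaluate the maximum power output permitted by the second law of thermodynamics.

The upper bound on efficiency is η_max = 1 − T_C/T_H = 1 − 294.00/454.00 = 0.3524.
W_max = η_max · Q_H = 0.3524 × 8000 = 2820 W.

Ẇ_max ≈ 2820 W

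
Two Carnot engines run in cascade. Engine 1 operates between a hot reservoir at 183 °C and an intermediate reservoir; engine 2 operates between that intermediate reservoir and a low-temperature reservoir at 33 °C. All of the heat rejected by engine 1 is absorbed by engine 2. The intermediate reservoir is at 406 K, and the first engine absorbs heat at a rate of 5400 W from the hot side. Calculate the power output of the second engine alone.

Ẇ₂ ≈ 1180 W

T_H = 183 °C → 183 + 273.15 = 456.15 K.
T_C = 33 °C → 33 + 273.15 = 306.15 K.
Heat entering the second stage: Q_m = Q_H·(T_m/T_H) = 5400 × 406.00/456.15 = 4810 W.
Second-stage efficiency η₂ = 1 − T_C/T_m = 1 − 306.15/406.00 = 0.2459, so W₂ = η₂·Q_m = 1180 W.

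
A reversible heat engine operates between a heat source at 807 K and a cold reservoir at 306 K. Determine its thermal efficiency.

Carnot efficiency: η = 1 − T_C/T_H = 1 − 306.00/807.00 = 0.621.

η ≈ 0.621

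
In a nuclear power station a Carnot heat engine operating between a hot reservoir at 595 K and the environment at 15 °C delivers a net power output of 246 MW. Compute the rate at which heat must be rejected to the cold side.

Q̇_C ≈ 231 MW

T_C = 15 °C → 15 + 273.15 = 288.15 K.
Carnot efficiency: η = 1 − T_C/T_H = 1 − 288.15/595.00 = 0.5157.
Since Q_C/Q_H = T_C/T_H and Q_H = W/η, Q_C = W·T_C/(T_H − T_C) = 246 × 288.15/306.85 = 231 MW.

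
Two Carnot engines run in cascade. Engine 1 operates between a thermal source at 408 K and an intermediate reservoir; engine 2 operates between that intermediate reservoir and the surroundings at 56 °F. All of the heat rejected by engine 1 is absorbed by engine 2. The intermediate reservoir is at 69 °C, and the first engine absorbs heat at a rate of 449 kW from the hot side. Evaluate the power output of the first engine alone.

T_C = 56 °F → (56 − 32) × 5/9 = 13.33 °C = 286.48 K.
T_m = 69 °C → 69 + 273.15 = 342.15 K.
First-stage efficiency η₁ = 1 − T_m/T_H = 1 − 342.15/408.00 = 0.1614.
W₁ = η₁·Q_H = 0.1614 × 449 = 72.47 kW.

Ẇ₁ ≈ 72.47 kW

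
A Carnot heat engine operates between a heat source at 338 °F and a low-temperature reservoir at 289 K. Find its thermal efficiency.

η ≈ 0.3479

T_H = 338 °F → (338 − 32) × 5/9 = 170.00 °C = 443.15 K.
For a reversible engine, η = 1 − T_C/T_H = 1 − 289.00/443.15 = 0.3479.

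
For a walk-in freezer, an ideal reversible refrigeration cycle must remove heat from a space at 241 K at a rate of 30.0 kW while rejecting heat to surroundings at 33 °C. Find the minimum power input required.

T_H = 33 °C → 33 + 273.15 = 306.15 K.
For a reversible refrigerator, COP_R = T_C/(T_H − T_C) = 241.00/65.15 = 3.6992.
W = Q_C/COP_R = 30.0/3.6992 = 8.11 kW.

Ẇ_in ≈ 8.11 kW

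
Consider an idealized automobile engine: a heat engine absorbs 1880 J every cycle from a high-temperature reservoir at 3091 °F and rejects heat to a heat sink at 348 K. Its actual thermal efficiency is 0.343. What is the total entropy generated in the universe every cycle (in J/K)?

T_H = 3091 °F → (3091 − 32) × 5/9 = 1699.44 °C = 1972.59 K.
W = η·Q_H = 0.343 × 1880 = 644.8 J, so Q_C = Q_H − W = 1235 J.
The hot reservoir loses entropy Q_H/T_H = 1880/1972.59 = 0.9531 J/K; the cold reservoir gains Q_C/T_C = 1235/348.00 = 3.549 J/K.
ΔS_univ = −Q_H/T_H + Q_C/T_C = 2.60 J/K (> 0, since η = 0.343 < η_Carnot = 0.824).

ΔS_univ ≈ 2.60 J/K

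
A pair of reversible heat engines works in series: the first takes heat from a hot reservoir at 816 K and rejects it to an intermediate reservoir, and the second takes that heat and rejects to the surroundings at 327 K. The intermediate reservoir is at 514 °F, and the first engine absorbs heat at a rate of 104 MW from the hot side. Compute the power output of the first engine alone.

T_m = 514 °F → (514 − 32) × 5/9 = 267.78 °C = 540.93 K.
First-stage efficiency η₁ = 1 − T_m/T_H = 1 − 540.93/816.00 = 0.3371.
W₁ = η₁·Q_H = 0.3371 × 104 = 35.1 MW.

Ẇ₁ ≈ 35.1 MW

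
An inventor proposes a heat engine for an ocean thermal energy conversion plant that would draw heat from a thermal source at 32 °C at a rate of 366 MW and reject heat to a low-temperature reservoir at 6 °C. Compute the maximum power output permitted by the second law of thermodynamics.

T_H = 32 °C → 32 + 273.15 = 305.15 K.
T_C = 6 °C → 6 + 273.15 = 279.15 K.
By the Carnot theorem, η_max = 1 − T_C/T_H = 1 − 279.15/305.15 = 0.0852.
W_max = η_max · Q_H = 0.0852 × 366 = 31.2 MW.

Ẇ_max ≈ 31.2 MW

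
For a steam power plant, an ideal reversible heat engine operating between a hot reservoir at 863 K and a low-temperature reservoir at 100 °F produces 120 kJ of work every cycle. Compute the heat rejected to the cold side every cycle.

T_C = 100 °F → (100 − 32) × 5/9 = 37.78 °C = 310.93 K.
For a reversible engine, η = 1 − T_C/T_H = 1 − 310.93/863.00 = 0.6397.
Since Q_C/Q_H = T_C/T_H and Q_H = W/η, Q_C = W·T_C/(T_H − T_C) = 120 × 310.93/552.07 = 67.6 kJ.

Q_C ≈ 67.6 kJ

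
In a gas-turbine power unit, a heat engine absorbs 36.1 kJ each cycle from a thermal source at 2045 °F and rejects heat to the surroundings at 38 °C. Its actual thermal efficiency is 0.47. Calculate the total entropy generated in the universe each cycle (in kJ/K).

T_H = 2045 °F → (2045 − 32) × 5/9 = 1118.33 °C = 1391.48 K.
T_C = 38 °C → 38 + 273.15 = 311.15 K.
W = η·Q_H = 0.47 × 36.1 = 16.97 kJ, so Q_C = Q_H − W = 19.13 kJ.
The hot reservoir loses entropy Q_H/T_H = 36.1/1391.48 = 0.02594 kJ/K; the cold reservoir gains Q_C/T_C = 19.13/311.15 = 0.06149 kJ/K.
ΔS_univ = −Q_H/T_H + Q_C/T_C = 0.0355 kJ/K (> 0, since η = 0.47 < η_Carnot = 0.776).

ΔS_univ ≈ 0.0355 kJ/K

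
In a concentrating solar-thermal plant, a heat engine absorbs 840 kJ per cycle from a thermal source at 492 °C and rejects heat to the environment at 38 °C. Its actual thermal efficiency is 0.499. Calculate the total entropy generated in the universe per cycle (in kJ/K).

ΔS_univ ≈ 0.255 kJ/K

T_H = 492 °C → 492 + 273.15 = 765.15 K.
T_C = 38 °C → 38 + 273.15 = 311.15 K.
W = η·Q_H = 0.499 × 840 = 419.2 kJ, so Q_C = Q_H − W = 420.8 kJ.
Reservoir entropy changes: ΔS_H = −Q_H/T_H = −840/765.15 = -1.098 kJ/K and ΔS_C = +Q_C/T_C = 420.8/311.15 = 1.353 kJ/K.
ΔS_univ = −Q_H/T_H + Q_C/T_C = 0.255 kJ/K (> 0, since η = 0.499 < η_Carnot = 0.593).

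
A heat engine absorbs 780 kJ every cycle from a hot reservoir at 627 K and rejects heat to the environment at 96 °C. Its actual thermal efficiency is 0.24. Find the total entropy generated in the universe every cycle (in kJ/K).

ΔS_univ ≈ 0.362 kJ/K

T_C = 96 °C → 96 + 273.15 = 369.15 K.
W = η·Q_H = 0.24 × 780 = 187.2 kJ, so Q_C = Q_H − W = 592.8 kJ.
Entropy balance on the reservoirs: −Q_H/T_H = -1.244 kJ/K, +Q_C/T_C = 1.606 kJ/K.
ΔS_univ = −Q_H/T_H + Q_C/T_C = 0.362 kJ/K (> 0, since η = 0.24 < η_Carnot = 0.411).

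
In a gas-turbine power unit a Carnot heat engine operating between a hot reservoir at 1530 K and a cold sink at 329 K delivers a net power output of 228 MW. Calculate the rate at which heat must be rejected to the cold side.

Q̇_C ≈ 62.5 MW

η_rev = 1 − T_C/T_H = 1 − 329.00/1530.00 = 0.7850.
Since Q_C/Q_H = T_C/T_H and Q_H = W/η, Q_C = W·T_C/(T_H − T_C) = 228 × 329.00/1201.00 = 62.5 MW.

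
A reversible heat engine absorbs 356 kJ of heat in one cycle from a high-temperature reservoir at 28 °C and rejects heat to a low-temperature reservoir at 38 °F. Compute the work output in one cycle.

W ≈ 29.16 kJ

T_H = 28 °C → 28 + 273.15 = 301.15 K.
T_C = 38 °F → (38 − 32) × 5/9 = 3.33 °C = 276.48 K.
The Carnot efficiency is η = 1 − T_C/T_H = 1 − 276.48/301.15 = 0.0819.
W = η·Q_H = 0.0819 × 356 = 29.16 kJ.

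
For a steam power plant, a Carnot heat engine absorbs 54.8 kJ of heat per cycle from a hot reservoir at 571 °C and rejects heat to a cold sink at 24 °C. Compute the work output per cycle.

W ≈ 35.51 kJ

T_H = 571 °C → 571 + 273.15 = 844.15 K.
T_C = 24 °C → 24 + 273.15 = 297.15 K.
η_rev = 1 − T_C/T_H = 1 − 297.15/844.15 = 0.6480.
W = η·Q_H = 0.6480 × 54.8 = 35.51 kJ.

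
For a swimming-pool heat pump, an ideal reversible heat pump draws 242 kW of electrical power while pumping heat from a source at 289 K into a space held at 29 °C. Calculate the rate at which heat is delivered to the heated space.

T_H = 29 °C → 29 + 273.15 = 302.15 K.
COP_HP = T_H/(T_H − T_C) = 302.15/13.15 = 22.9772.
Q_H = COP_HP · W = 22.9772 × 242 = 5560 kW.

Q̇_H ≈ 5560 kW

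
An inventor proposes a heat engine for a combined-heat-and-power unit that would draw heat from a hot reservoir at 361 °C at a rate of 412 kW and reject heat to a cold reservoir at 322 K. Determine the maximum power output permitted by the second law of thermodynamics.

T_H = 361 °C → 361 + 273.15 = 634.15 K.
No engine can exceed the Carnot limit: η_max = 1 − T_C/T_H = 1 − 322.00/634.15 = 0.4922.
W_max = η_max · Q_H = 0.4922 × 412 = 203 kW.

Ẇ_max ≈ 203 kW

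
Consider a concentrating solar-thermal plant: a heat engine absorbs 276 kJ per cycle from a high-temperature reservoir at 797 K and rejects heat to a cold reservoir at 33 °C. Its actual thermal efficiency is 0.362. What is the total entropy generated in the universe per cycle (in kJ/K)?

ΔS_univ ≈ 0.229 kJ/K

T_C = 33 °C → 33 + 273.15 = 306.15 K.
W = η·Q_H = 0.362 × 276 = 99.91 kJ, so Q_C = Q_H − W = 176.1 kJ.
Entropy balance on the reservoirs: −Q_H/T_H = -0.3463 kJ/K, +Q_C/T_C = 0.5752 kJ/K.
ΔS_univ = −Q_H/T_H + Q_C/T_C = 0.229 kJ/K (> 0, since η = 0.362 < η_Carnot = 0.616).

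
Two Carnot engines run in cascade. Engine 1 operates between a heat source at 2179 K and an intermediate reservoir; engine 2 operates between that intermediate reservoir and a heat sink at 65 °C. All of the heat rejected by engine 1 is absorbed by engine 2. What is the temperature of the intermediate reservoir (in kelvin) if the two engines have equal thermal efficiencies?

T_m ≈ 858.4 K

T_C = 65 °C → 65 + 273.15 = 338.15 K.
Equal efficiencies require 1 − T_m/T_H = 1 − T_C/T_m, i.e. T_m/T_H = T_C/T_m, so T_m = √(T_H·T_C) = √(2179.00 × 338.15) = 858.4 K.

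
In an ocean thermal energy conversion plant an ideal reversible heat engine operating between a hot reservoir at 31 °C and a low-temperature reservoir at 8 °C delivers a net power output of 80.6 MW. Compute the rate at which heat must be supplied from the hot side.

T_H = 31 °C → 31 + 273.15 = 304.15 K.
T_C = 8 °C → 8 + 273.15 = 281.15 K.
The Carnot efficiency is η = 1 − T_C/T_H = 1 − 281.15/304.15 = 0.0756.
Q_H = W/η = 80.6/0.0756 = 1070 MW.

Q̇_H ≈ 1070 MW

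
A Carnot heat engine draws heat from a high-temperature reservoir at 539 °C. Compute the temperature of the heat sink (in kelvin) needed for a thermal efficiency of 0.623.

T_C ≈ 306 K

T_H = 539 °C → 539 + 273.15 = 812.15 K.
From η = 1 − T_C/T_H, T_C = T_H·(1 − η) = 812.15 × (1 − 0.623) = 306 K.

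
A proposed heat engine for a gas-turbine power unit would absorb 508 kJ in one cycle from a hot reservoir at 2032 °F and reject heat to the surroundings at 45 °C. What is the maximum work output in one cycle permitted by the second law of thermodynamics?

T_H = 2032 °F → (2032 − 32) × 5/9 = 1111.11 °C = 1384.26 K.
T_C = 45 °C → 45 + 273.15 = 318.15 K.
By the Carnot theorem, η_max = 1 − T_C/T_H = 1 − 318.15/1384.26 = 0.7702.
W_max = η_max · Q_H = 0.7702 × 508 = 391.2 kJ.

W_max ≈ 391.2 kJ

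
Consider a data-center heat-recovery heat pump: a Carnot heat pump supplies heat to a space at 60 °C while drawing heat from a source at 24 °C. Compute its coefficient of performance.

COP_HP ≈ 9.25

T_H = 60 °C → 60 + 273.15 = 333.15 K.
T_C = 24 °C → 24 + 273.15 = 297.15 K.
Reversible heating COP: COP_HP = T_H/(T_H − T_C) = 333.15/(333.15 − 297.15) = 9.25.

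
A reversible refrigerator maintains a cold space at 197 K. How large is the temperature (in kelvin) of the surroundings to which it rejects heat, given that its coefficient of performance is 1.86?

T_H ≈ 302.9 K

COP_R = T_C/(T_H − T_C) ⇒ T_H = T_C·(1 + 1/COP_R) = 197.00 × (1 + 1/1.86) = 302.9 K.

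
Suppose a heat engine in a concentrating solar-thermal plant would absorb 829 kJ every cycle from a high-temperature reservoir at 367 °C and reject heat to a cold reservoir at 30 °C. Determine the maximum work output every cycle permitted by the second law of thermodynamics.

T_H = 367 °C → 367 + 273.15 = 640.15 K.
T_C = 30 °C → 30 + 273.15 = 303.15 K.
No engine can exceed the Carnot limit: η_max = 1 − T_C/T_H = 1 − 303.15/640.15 = 0.5264.
W_max = η_max · Q_H = 0.5264 × 829 = 436.4 kJ.

W_max ≈ 436.4 kJ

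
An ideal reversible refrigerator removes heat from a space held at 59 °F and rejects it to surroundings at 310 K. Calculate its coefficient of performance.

T_C = 59 °F → (59 − 32) × 5/9 = 15.00 °C = 288.15 K.
COP_R = T_C/(T_H − T_C) = 288.15/(310.00 − 288.15) = 13.2.

COP_R ≈ 13.2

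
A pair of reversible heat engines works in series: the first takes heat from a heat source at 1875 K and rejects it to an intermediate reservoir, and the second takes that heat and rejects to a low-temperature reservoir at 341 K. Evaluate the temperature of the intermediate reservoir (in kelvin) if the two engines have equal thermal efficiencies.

T_m ≈ 800 K

Equal efficiencies require 1 − T_m/T_H = 1 − T_C/T_m, i.e. T_m/T_H = T_C/T_m, so T_m = √(T_H·T_C) = √(1875.00 × 341.00) = 800 K.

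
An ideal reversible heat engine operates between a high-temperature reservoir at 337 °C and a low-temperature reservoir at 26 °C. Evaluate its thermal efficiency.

T_H = 337 °C → 337 + 273.15 = 610.15 K.
T_C = 26 °C → 26 + 273.15 = 299.15 K.
For a reversible engine, η = 1 − T_C/T_H = 1 − 299.15/610.15 = 0.510.

η ≈ 0.510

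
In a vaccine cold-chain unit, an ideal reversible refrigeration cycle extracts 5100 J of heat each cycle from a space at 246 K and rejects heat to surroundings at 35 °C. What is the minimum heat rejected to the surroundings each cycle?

T_H = 35 °C → 35 + 273.15 = 308.15 K.
For a reversible cycle Q_H/Q_C = T_H/T_C, so Q_H = Q_C·T_H/T_C = 5100 × 308.15/246.00 = 6388 J.

Q_H ≈ 6388 J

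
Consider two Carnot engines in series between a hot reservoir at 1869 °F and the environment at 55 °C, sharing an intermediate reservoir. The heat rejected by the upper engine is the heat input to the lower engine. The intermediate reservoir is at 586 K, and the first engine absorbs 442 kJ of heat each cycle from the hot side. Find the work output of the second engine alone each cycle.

W₂ ≈ 88.10 kJ

T_H = 1869 °F → (1869 − 32) × 5/9 = 1020.56 °C = 1293.71 K.
T_C = 55 °C → 55 + 273.15 = 328.15 K.
Heat entering the second stage: Q_m = Q_H·(T_m/T_H) = 442 × 586.00/1293.71 = 200.2 kJ.
Second-stage efficiency η₂ = 1 − T_C/T_m = 1 − 328.15/586.00 = 0.4400, so W₂ = η₂·Q_m = 88.10 kJ.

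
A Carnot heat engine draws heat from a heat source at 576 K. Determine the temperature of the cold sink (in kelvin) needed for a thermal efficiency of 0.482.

T_C ≈ 298 K

From η = 1 − T_C/T_H, T_C = T_H·(1 − η) = 576.00 × (1 − 0.482) = 298 K.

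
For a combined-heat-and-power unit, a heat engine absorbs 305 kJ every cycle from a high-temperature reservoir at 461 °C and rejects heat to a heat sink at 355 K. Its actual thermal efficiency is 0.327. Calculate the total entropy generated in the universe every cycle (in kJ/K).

ΔS_univ ≈ 0.163 kJ/K

T_H = 461 °C → 461 + 273.15 = 734.15 K.
W = η·Q_H = 0.327 × 305 = 99.73 kJ, so Q_C = Q_H − W = 205.3 kJ.
Reservoir entropy changes: ΔS_H = −Q_H/T_H = −305/734.15 = -0.4154 kJ/K and ΔS_C = +Q_C/T_C = 205.3/355.00 = 0.5782 kJ/K.
ΔS_univ = −Q_H/T_H + Q_C/T_C = 0.163 kJ/K (> 0, since η = 0.327 < η_Carnot = 0.516).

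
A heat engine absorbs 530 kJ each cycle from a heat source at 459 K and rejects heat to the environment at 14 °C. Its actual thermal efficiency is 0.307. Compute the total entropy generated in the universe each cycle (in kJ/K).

T_C = 14 °C → 14 + 273.15 = 287.15 K.
W = η·Q_H = 0.307 × 530 = 162.7 kJ, so Q_C = Q_H − W = 367.3 kJ.
Entropy balance on the reservoirs: −Q_H/T_H = -1.155 kJ/K, +Q_C/T_C = 1.279 kJ/K.
ΔS_univ = −Q_H/T_H + Q_C/T_C = 0.1244 kJ/K (> 0, since η = 0.307 < η_Carnot = 0.374).

ΔS_univ ≈ 0.1244 kJ/K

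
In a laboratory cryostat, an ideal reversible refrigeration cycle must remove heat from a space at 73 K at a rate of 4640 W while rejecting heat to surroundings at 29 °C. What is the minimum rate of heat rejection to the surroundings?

Q̇_H ≈ 19210 W

T_H = 29 °C → 29 + 273.15 = 302.15 K.
For a reversible cycle Q_H/Q_C = T_H/T_C, so Q_H = Q_C·T_H/T_C = 4640 × 302.15/73.00 = 19210 W.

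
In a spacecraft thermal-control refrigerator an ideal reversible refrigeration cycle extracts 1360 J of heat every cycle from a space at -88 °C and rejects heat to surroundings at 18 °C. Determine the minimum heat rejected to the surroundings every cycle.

Q_H ≈ 2140 J

T_H = 18 °C → 18 + 273.15 = 291.15 K.
T_C = -88 °C → -88 + 273.15 = 185.15 K.
For a reversible cycle Q_H/Q_C = T_H/T_C, so Q_H = Q_C·T_H/T_C = 1360 × 291.15/185.15 = 2140 J.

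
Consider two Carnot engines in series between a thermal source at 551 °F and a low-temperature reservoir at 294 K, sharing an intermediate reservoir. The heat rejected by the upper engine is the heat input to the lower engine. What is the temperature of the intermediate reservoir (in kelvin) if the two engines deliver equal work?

T_H = 551 °F → (551 − 32) × 5/9 = 288.33 °C = 561.48 K.
For reversible stages Q_m = Q_H·(T_m/T_H). Setting W₁ = Q_H(1 − T_m/T_H) equal to W₂ = Q_m(1 − T_C/T_m) = Q_H·(T_m − T_C)/T_H gives T_H − T_m = T_m − T_C, so T_m = (T_H + T_C)/2 = (561.48 + 294.00)/2 = 427.7 K.

T_m ≈ 427.7 K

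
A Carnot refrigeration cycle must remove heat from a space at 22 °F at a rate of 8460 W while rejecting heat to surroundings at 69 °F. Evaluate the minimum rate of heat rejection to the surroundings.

Q̇_H ≈ 9286 W

T_H = 69 °F → (69 − 32) × 5/9 = 20.56 °C = 293.71 K.
T_C = 22 °F → (22 − 32) × 5/9 = -5.56 °C = 267.59 K.
For a reversible cycle Q_H/Q_C = T_H/T_C, so Q_H = Q_C·T_H/T_C = 8460 × 293.71/267.59 = 9286 W.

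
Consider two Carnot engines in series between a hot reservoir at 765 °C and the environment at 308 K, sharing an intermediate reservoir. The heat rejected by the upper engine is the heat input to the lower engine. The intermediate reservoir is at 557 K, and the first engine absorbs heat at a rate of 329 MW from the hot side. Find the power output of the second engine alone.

T_H = 765 °C → 765 + 273.15 = 1038.15 K.
Heat entering the second stage: Q_m = Q_H·(T_m/T_H) = 329 × 557.00/1038.15 = 177 MW.
Second-stage efficiency η₂ = 1 − T_C/T_m = 1 − 308.00/557.00 = 0.4470, so W₂ = η₂·Q_m = 78.9 MW.

Ẇ₂ ≈ 78.9 MW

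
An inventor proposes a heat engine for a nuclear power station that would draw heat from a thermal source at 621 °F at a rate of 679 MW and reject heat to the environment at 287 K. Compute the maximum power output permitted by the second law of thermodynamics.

Ẇ_max ≈ 354.4 MW

T_H = 621 °F → (621 − 32) × 5/9 = 327.22 °C = 600.37 K.
The second-law ceiling is the Carnot efficiency, η_max = 1 − T_C/T_H = 1 − 287.00/600.37 = 0.5220.
W_max = η_max · Q_H = 0.5220 × 679 = 354.4 MW.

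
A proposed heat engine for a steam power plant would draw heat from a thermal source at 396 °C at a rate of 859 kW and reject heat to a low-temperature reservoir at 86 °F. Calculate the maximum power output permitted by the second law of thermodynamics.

Ẇ_max ≈ 470 kW

T_H = 396 °C → 396 + 273.15 = 669.15 K.
T_C = 86 °F → (86 − 32) × 5/9 = 30.00 °C = 303.15 K.
No engine can exceed the Carnot limit: η_max = 1 − T_C/T_H = 1 − 303.15/669.15 = 0.5470.
W_max = η_max · Q_H = 0.5470 × 859 = 470 kW.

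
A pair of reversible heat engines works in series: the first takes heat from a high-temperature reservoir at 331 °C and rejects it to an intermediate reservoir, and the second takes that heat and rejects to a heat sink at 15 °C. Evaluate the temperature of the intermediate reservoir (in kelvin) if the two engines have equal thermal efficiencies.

T_m ≈ 417 K

T_H = 331 °C → 331 + 273.15 = 604.15 K.
T_C = 15 °C → 15 + 273.15 = 288.15 K.
Equal efficiencies require 1 − T_m/T_H = 1 − T_C/T_m, i.e. T_m/T_H = T_C/T_m, so T_m = √(T_H·T_C) = √(604.15 × 288.15) = 417 K.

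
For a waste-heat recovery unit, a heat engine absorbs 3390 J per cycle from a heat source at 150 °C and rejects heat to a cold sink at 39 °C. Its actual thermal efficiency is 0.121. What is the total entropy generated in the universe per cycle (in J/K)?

ΔS_univ ≈ 1.53 J/K

T_H = 150 °C → 150 + 273.15 = 423.15 K.
T_C = 39 °C → 39 + 273.15 = 312.15 K.
W = η·Q_H = 0.121 × 3390 = 410.2 J, so Q_C = Q_H − W = 2980 J.
Entropy balance on the reservoirs: −Q_H/T_H = -8.011 J/K, +Q_C/T_C = 9.546 J/K.
ΔS_univ = −Q_H/T_H + Q_C/T_C = 1.53 J/K (> 0, since η = 0.121 < η_Carnot = 0.262).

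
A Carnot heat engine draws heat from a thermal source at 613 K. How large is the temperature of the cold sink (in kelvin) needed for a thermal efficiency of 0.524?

From η = 1 − T_C/T_H, T_C = T_H·(1 − η) = 613.00 × (1 − 0.524) = 292 K.

T_C ≈ 292 K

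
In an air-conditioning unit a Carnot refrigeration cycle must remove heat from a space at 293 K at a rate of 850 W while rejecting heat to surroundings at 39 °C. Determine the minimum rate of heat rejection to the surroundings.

Q̇_H ≈ 905.6 W

T_H = 39 °C → 39 + 273.15 = 312.15 K.
For a reversible cycle Q_H/Q_C = T_H/T_C, so Q_H = Q_C·T_H/T_C = 850 × 312.15/293.00 = 905.6 W.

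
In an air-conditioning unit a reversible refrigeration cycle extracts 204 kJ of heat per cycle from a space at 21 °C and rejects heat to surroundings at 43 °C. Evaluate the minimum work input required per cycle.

T_H = 43 °C → 43 + 273.15 = 316.15 K.
T_C = 21 °C → 21 + 273.15 = 294.15 K.
COP_R = T_C/(T_H − T_C) = 294.15/22.00 = 13.3705.
W = Q_C/COP_R = 204/13.3705 = 15.3 kJ.

W_in ≈ 15.3 kJ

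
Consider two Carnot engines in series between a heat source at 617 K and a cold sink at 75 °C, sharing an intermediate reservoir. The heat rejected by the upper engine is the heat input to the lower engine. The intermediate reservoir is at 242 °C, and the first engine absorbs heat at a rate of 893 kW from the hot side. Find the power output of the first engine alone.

T_C = 75 °C → 75 + 273.15 = 348.15 K.
T_m = 242 °C → 242 + 273.15 = 515.15 K.
First-stage efficiency η₁ = 1 − T_m/T_H = 1 − 515.15/617.00 = 0.1651.
W₁ = η₁·Q_H = 0.1651 × 893 = 147.4 kW.

Ẇ₁ ≈ 147.4 kW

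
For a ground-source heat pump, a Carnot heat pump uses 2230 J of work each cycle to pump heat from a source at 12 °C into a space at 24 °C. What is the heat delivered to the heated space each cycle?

T_H = 24 °C → 24 + 273.15 = 297.15 K.
T_C = 12 °C → 12 + 273.15 = 285.15 K.
COP_HP = T_H/(T_H − T_C) = 297.15/12.00 = 24.7625.
Q_H = COP_HP · W = 24.7625 × 2230 = 55220 J.

Q_H ≈ 55220 J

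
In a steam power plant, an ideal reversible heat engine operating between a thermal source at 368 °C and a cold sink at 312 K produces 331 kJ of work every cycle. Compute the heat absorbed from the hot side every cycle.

Q_H ≈ 645 kJ

T_H = 368 °C → 368 + 273.15 = 641.15 K.
η_rev = 1 − T_C/T_H = 1 − 312.00/641.15 = 0.5134.
Q_H = W/η = 331/0.5134 = 645 kJ.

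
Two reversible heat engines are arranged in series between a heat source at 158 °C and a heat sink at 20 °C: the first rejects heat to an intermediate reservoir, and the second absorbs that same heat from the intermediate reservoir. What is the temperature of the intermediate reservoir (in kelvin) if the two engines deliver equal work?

T_H = 158 °C → 158 + 273.15 = 431.15 K.
T_C = 20 °C → 20 + 273.15 = 293.15 K.
For reversible stages Q_m = Q_H·(T_m/T_H). Setting W₁ = Q_H(1 − T_m/T_H) equal to W₂ = Q_m(1 − T_C/T_m) = Q_H·(T_m − T_C)/T_H gives T_H − T_m = T_m − T_C, so T_m = (T_H + T_C)/2 = (431.15 + 293.15)/2 = 362 K.

T_m ≈ 362 K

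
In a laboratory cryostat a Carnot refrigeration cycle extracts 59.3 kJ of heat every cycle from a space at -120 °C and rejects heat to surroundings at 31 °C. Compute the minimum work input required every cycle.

W_in ≈ 58.5 kJ

T_H = 31 °C → 31 + 273.15 = 304.15 K.
T_C = -120 °C → -120 + 273.15 = 153.15 K.
For a reversible refrigerator, COP_R = T_C/(T_H − T_C) = 153.15/151.00 = 1.0142.
W = Q_C/COP_R = 59.3/1.0142 = 58.5 kJ.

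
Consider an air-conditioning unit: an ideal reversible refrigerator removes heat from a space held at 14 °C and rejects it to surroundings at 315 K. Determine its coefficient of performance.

COP_R ≈ 10.31

T_C = 14 °C → 14 + 273.15 = 287.15 K.
The reversible coefficient of performance is COP_R = T_C/(T_H − T_C) = 287.15/(315.00 − 287.15) = 10.31.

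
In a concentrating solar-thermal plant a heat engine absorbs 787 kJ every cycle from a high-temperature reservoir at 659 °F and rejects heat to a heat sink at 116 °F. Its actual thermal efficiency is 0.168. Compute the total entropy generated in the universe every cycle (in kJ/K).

ΔS_univ ≈ 0.781 kJ/K

T_H = 659 °F → (659 − 32) × 5/9 = 348.33 °C = 621.48 K.
T_C = 116 °F → (116 − 32) × 5/9 = 46.67 °C = 319.82 K.
W = η·Q_H = 0.168 × 787 = 132.2 kJ, so Q_C = Q_H − W = 654.8 kJ.
Entropy balance on the reservoirs: −Q_H/T_H = -1.266 kJ/K, +Q_C/T_C = 2.047 kJ/K.
ΔS_univ = −Q_H/T_H + Q_C/T_C = 0.781 kJ/K (> 0, since η = 0.168 < η_Carnot = 0.485).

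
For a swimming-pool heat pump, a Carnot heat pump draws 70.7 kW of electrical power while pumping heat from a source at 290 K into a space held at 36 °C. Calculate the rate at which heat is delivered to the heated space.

T_H = 36 °C → 36 + 273.15 = 309.15 K.
The Carnot heat-pump COP is COP_HP = T_H/(T_H − T_C) = 309.15/19.15 = 16.1436.
Q_H = COP_HP · W = 16.1436 × 70.7 = 1140 kW.

Q̇_H ≈ 1140 kW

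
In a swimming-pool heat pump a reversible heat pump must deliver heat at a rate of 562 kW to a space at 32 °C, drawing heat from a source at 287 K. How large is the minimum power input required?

Ẇ_in ≈ 33.4 kW

T_H = 32 °C → 32 + 273.15 = 305.15 K.
Reversible heating COP: COP_HP = T_H/(T_H − T_C) = 305.15/18.15 = 16.8127.
W = Q_H/COP_HP = 562/16.8127 = 33.4 kW.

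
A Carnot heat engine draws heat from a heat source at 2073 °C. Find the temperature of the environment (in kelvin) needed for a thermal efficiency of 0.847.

T_C ≈ 359 K

T_H = 2073 °C → 2073 + 273.15 = 2346.15 K.
From η = 1 − T_C/T_H, T_C = T_H·(1 − η) = 2346.15 × (1 − 0.847) = 359 K.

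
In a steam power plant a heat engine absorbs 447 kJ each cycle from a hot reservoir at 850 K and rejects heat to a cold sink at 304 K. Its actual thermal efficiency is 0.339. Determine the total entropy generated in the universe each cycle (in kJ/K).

ΔS_univ ≈ 0.446 kJ/K

W = η·Q_H = 0.339 × 447 = 151.5 kJ, so Q_C = Q_H − W = 295.5 kJ.
Entropy balance on the reservoirs: −Q_H/T_H = -0.5259 kJ/K, +Q_C/T_C = 0.9719 kJ/K.
ΔS_univ = −Q_H/T_H + Q_C/T_C = 0.446 kJ/K (> 0, since η = 0.339 < η_Carnot = 0.642).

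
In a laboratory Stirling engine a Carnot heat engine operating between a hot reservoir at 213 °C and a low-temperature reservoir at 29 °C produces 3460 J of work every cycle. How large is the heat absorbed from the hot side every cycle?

Q_H ≈ 9140 J

T_H = 213 °C → 213 + 273.15 = 486.15 K.
T_C = 29 °C → 29 + 273.15 = 302.15 K.
Since the cycle is reversible, η = 1 − T_C/T_H = 1 − 302.15/486.15 = 0.3785.
Q_H = W/η = 3460/0.3785 = 9140 J.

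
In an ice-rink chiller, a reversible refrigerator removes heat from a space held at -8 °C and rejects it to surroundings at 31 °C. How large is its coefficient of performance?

T_H = 31 °C → 31 + 273.15 = 304.15 K.
T_C = -8 °C → -8 + 273.15 = 265.15 K.
For a reversible refrigerator, COP_R = T_C/(T_H − T_C) = 265.15/(304.15 − 265.15) = 6.80.

COP_R ≈ 6.80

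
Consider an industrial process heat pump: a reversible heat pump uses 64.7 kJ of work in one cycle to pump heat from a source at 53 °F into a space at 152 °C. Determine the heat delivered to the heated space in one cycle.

T_H = 152 °C → 152 + 273.15 = 425.15 K.
T_C = 53 °F → (53 − 32) × 5/9 = 11.67 °C = 284.82 K.
The Carnot heat-pump COP is COP_HP = T_H/(T_H − T_C) = 425.15/140.33 = 3.0296.
Q_H = COP_HP · W = 3.0296 × 64.7 = 196 kJ.

Q_H ≈ 196 kJ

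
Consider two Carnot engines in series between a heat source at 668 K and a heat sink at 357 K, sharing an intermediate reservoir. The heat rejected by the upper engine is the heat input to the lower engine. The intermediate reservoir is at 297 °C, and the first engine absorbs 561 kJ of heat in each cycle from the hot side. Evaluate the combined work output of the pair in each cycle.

W_total ≈ 261 kJ

Two reversible stages in series are equivalent to a single Carnot engine between T_H and T_C, so η_total = 1 − T_C/T_H = 1 − 357.00/668.00 = 0.4656.
W_total = η_total · Q_H = 0.4656 × 561 = 261 kJ.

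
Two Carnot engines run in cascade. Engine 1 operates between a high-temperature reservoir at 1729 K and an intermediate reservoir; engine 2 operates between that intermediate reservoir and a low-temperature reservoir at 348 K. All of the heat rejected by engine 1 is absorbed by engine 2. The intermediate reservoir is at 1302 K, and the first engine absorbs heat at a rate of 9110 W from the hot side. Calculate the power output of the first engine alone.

Ẇ₁ ≈ 2250 W

First-stage efficiency η₁ = 1 − T_m/T_H = 1 − 1302.00/1729.00 = 0.2470.
W₁ = η₁·Q_H = 0.2470 × 9110 = 2250 W.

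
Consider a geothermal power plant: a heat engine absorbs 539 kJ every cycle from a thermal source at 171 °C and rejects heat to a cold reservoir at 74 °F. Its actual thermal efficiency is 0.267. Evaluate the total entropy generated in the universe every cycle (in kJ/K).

ΔS_univ ≈ 0.119 kJ/K

T_H = 171 °C → 171 + 273.15 = 444.15 K.
T_C = 74 °F → (74 − 32) × 5/9 = 23.33 °C = 296.48 K.
W = η·Q_H = 0.267 × 539 = 143.9 kJ, so Q_C = Q_H − W = 395.1 kJ.
Reservoir entropy changes: ΔS_H = −Q_H/T_H = −539/444.15 = -1.214 kJ/K and ΔS_C = +Q_C/T_C = 395.1/296.48 = 1.333 kJ/K.
ΔS_univ = −Q_H/T_H + Q_C/T_C = 0.119 kJ/K (> 0, since η = 0.267 < η_Carnot = 0.332).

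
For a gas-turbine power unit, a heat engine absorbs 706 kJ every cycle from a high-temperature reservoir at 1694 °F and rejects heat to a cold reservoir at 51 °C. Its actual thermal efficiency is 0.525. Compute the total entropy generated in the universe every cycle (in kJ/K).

T_H = 1694 °F → (1694 − 32) × 5/9 = 923.33 °C = 1196.48 K.
T_C = 51 °C → 51 + 273.15 = 324.15 K.
W = η·Q_H = 0.525 × 706 = 370.7 kJ, so Q_C = Q_H − W = 335.3 kJ.
Reservoir entropy changes: ΔS_H = −Q_H/T_H = −706/1196.48 = -0.5901 kJ/K and ΔS_C = +Q_C/T_C = 335.3/324.15 = 1.035 kJ/K.
ΔS_univ = −Q_H/T_H + Q_C/T_C = 0.4445 kJ/K (> 0, since η = 0.525 < η_Carnot = 0.729).

ΔS_univ ≈ 0.4445 kJ/K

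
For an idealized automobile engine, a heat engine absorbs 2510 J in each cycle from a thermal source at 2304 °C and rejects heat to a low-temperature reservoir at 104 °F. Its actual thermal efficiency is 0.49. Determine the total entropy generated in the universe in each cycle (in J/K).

ΔS_univ ≈ 3.11 J/K

T_H = 2304 °C → 2304 + 273.15 = 2577.15 K.
T_C = 104 °F → (104 − 32) × 5/9 = 40.00 °C = 313.15 K.
W = η·Q_H = 0.49 × 2510 = 1230 J, so Q_C = Q_H − W = 1280 J.
The hot reservoir loses entropy Q_H/T_H = 2510/2577.15 = 0.9739 J/K; the cold reservoir gains Q_C/T_C = 1280/313.15 = 4.088 J/K.
ΔS_univ = −Q_H/T_H + Q_C/T_C = 3.11 J/K (> 0, since η = 0.49 < η_Carnot = 0.878).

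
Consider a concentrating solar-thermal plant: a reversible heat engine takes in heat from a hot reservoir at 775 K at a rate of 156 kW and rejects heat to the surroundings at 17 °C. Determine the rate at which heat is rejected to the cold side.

Q̇_C ≈ 58.4 kW

T_C = 17 °C → 17 + 273.15 = 290.15 K.
Carnot efficiency: η = 1 − T_C/T_H = 1 − 290.15/775.00 = 0.6256.
For a reversible cycle Q_C/Q_H = T_C/T_H, so Q_C = 156 × 290.15/775.00 = 58.4 kW.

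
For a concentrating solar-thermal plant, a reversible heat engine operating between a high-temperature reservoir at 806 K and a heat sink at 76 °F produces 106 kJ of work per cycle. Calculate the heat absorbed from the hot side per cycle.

T_C = 76 °F → (76 − 32) × 5/9 = 24.44 °C = 297.59 K.
For a reversible engine, η = 1 − T_C/T_H = 1 − 297.59/806.00 = 0.6308.
Q_H = W/η = 106/0.6308 = 168.0 kJ.

Q_H ≈ 168.0 kJ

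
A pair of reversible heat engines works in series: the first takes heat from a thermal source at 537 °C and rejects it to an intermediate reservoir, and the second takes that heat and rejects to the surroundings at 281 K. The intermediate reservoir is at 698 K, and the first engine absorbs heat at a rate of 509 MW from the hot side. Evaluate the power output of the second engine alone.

T_H = 537 °C → 537 + 273.15 = 810.15 K.
Heat entering the second stage: Q_m = Q_H·(T_m/T_H) = 509 × 698.00/810.15 = 439 MW.
Second-stage efficiency η₂ = 1 − T_C/T_m = 1 − 281.00/698.00 = 0.5974, so W₂ = η₂·Q_m = 262 MW.

Ẇ₂ ≈ 262 MW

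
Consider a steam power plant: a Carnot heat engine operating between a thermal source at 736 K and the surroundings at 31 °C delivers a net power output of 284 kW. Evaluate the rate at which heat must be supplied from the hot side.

Q̇_H ≈ 484.0 kW

T_C = 31 °C → 31 + 273.15 = 304.15 K.
η_rev = 1 − T_C/T_H = 1 − 304.15/736.00 = 0.5868.
Q_H = W/η = 284/0.5868 = 484.0 kW.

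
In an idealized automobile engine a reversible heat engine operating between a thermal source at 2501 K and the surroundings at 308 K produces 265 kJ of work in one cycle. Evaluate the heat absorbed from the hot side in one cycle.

Q_H ≈ 302 kJ

η_rev = 1 − T_C/T_H = 1 − 308.00/2501.00 = 0.8768.
Q_H = W/η = 265/0.8768 = 302 kJ.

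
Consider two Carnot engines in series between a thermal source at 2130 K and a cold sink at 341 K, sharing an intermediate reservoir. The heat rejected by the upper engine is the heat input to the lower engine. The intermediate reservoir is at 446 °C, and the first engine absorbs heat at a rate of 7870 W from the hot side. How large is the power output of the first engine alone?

T_m = 446 °C → 446 + 273.15 = 719.15 K.
First-stage efficiency η₁ = 1 − T_m/T_H = 1 − 719.15/2130.00 = 0.6624.
W₁ = η₁·Q_H = 0.6624 × 7870 = 5213 W.

Ẇ₁ ≈ 5213 W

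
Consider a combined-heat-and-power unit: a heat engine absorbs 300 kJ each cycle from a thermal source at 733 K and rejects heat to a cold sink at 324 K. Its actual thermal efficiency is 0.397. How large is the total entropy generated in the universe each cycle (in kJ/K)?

W = η·Q_H = 0.397 × 300 = 119.1 kJ, so Q_C = Q_H − W = 180.9 kJ.
The hot reservoir loses entropy Q_H/T_H = 300/733.00 = 0.4093 kJ/K; the cold reservoir gains Q_C/T_C = 180.9/324.00 = 0.5583 kJ/K.
ΔS_univ = −Q_H/T_H + Q_C/T_C = 0.149 kJ/K (> 0, since η = 0.397 < η_Carnot = 0.558).

ΔS_univ ≈ 0.149 kJ/K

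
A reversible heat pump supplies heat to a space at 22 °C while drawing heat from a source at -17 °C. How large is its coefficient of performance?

COP_HP ≈ 7.57

T_H = 22 °C → 22 + 273.15 = 295.15 K.
T_C = -17 °C → -17 + 273.15 = 256.15 K.
COP_HP = T_H/(T_H − T_C) = 295.15/(295.15 − 256.15) = 7.57.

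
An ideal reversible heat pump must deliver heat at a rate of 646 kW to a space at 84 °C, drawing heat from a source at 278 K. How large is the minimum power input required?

T_H = 84 °C → 84 + 273.15 = 357.15 K.
For a reversible heat pump, COP_HP = T_H/(T_H − T_C) = 357.15/79.15 = 4.5123.
W = Q_H/COP_HP = 646/4.5123 = 143 kW.

Ẇ_in ≈ 143 kW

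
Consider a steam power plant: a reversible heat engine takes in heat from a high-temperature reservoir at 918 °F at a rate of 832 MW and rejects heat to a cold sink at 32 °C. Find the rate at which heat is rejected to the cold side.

Q̇_C ≈ 332 MW

T_H = 918 °F → (918 − 32) × 5/9 = 492.22 °C = 765.37 K.
T_C = 32 °C → 32 + 273.15 = 305.15 K.
Since the cycle is reversible, η = 1 − T_C/T_H = 1 − 305.15/765.37 = 0.6013.
For a reversible cycle Q_C/Q_H = T_C/T_H, so Q_C = 832 × 305.15/765.37 = 332 MW.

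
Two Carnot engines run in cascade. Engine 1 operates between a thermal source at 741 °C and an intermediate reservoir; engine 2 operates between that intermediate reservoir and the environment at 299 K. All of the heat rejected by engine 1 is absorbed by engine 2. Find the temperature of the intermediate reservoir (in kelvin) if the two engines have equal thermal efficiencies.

T_m ≈ 551 K

T_H = 741 °C → 741 + 273.15 = 1014.15 K.
Equal efficiencies require 1 − T_m/T_H = 1 − T_C/T_m, i.e. T_m/T_H = T_C/T_m, so T_m = √(T_H·T_C) = √(1014.15 × 299.00) = 551 K.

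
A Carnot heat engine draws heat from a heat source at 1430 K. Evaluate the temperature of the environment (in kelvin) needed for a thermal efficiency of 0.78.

T_C ≈ 315 K

From η = 1 − T_C/T_H, T_C = T_H·(1 − η) = 1430.00 × (1 − 0.78) = 315 K.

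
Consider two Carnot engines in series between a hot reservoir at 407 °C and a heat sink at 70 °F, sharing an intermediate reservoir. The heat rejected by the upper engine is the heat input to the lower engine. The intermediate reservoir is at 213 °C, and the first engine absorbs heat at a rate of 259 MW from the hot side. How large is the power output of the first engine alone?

T_H = 407 °C → 407 + 273.15 = 680.15 K.
T_C = 70 °F → (70 − 32) × 5/9 = 21.11 °C = 294.26 K.
T_m = 213 °C → 213 + 273.15 = 486.15 K.
First-stage efficiency η₁ = 1 − T_m/T_H = 1 − 486.15/680.15 = 0.2852.
W₁ = η₁·Q_H = 0.2852 × 259 = 73.87 MW.

Ẇ₁ ≈ 73.87 MW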